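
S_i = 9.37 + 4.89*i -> [9.37, 14.26, 19.15, 24.04, 28.93]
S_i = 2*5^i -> [2, 10, 50, 250, 1250]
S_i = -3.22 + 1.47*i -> [-3.22, -1.75, -0.28, 1.19, 2.66]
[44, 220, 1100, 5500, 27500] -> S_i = 44*5^i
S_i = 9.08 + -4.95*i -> [9.08, 4.13, -0.82, -5.77, -10.72]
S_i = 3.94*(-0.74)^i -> [3.94, -2.92, 2.16, -1.6, 1.18]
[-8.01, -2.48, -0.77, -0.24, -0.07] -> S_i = -8.01*0.31^i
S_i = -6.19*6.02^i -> [-6.19, -37.26, -224.33, -1350.46, -8129.74]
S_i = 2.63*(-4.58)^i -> [2.63, -12.05, 55.17, -252.67, 1157.22]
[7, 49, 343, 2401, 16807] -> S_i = 7*7^i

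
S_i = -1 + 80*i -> [-1, 79, 159, 239, 319]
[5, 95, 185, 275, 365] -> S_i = 5 + 90*i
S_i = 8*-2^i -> [8, -16, 32, -64, 128]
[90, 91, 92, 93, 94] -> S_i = 90 + 1*i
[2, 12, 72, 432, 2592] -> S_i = 2*6^i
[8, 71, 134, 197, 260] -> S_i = 8 + 63*i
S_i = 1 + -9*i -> [1, -8, -17, -26, -35]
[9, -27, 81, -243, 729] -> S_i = 9*-3^i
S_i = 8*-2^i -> [8, -16, 32, -64, 128]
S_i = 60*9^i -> [60, 540, 4860, 43740, 393660]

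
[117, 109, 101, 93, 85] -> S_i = 117 + -8*i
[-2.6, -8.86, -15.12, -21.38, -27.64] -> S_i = -2.60 + -6.26*i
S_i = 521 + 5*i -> [521, 526, 531, 536, 541]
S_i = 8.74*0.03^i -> [8.74, 0.26, 0.01, 0.0, 0.0]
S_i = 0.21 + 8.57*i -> [0.21, 8.78, 17.35, 25.92, 34.49]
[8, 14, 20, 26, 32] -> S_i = 8 + 6*i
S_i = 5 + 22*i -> [5, 27, 49, 71, 93]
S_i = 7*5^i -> [7, 35, 175, 875, 4375]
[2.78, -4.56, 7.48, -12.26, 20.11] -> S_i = 2.78*(-1.64)^i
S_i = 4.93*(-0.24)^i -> [4.93, -1.18, 0.28, -0.07, 0.02]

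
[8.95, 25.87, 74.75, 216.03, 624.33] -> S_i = 8.95*2.89^i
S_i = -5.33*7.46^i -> [-5.33, -39.76, -296.62, -2212.81, -16507.55]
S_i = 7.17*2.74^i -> [7.17, 19.65, 53.83, 147.49, 404.13]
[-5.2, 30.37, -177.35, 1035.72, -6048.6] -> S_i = -5.20*(-5.84)^i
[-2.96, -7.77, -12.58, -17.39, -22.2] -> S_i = -2.96 + -4.81*i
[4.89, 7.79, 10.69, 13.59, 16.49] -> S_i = 4.89 + 2.90*i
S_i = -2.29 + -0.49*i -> [-2.29, -2.78, -3.27, -3.76, -4.25]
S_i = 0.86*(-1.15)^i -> [0.86, -0.99, 1.14, -1.31, 1.5]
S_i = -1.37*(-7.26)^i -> [-1.37, 9.95, -72.21, 524.24, -3805.98]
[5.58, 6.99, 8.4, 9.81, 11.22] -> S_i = 5.58 + 1.41*i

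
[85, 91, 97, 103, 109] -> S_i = 85 + 6*i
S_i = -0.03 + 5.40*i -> [-0.03, 5.37, 10.77, 16.17, 21.57]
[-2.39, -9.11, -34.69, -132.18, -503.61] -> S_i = -2.39*3.81^i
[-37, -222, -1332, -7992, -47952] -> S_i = -37*6^i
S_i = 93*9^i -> [93, 837, 7533, 67797, 610173]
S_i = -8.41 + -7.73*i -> [-8.41, -16.14, -23.87, -31.6, -39.33]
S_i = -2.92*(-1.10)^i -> [-2.92, 3.21, -3.53, 3.89, -4.28]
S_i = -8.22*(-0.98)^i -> [-8.22, 8.06, -7.89, 7.74, -7.58]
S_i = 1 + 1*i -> [1, 2, 3, 4, 5]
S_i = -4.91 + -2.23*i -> [-4.91, -7.14, -9.37, -11.6, -13.83]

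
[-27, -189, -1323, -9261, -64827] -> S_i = -27*7^i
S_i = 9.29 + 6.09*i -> [9.29, 15.38, 21.47, 27.56, 33.65]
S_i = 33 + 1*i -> [33, 34, 35, 36, 37]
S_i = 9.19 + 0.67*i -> [9.19, 9.86, 10.53, 11.2, 11.87]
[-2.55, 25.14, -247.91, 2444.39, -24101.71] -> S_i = -2.55*(-9.86)^i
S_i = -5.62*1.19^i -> [-5.62, -6.69, -7.96, -9.47, -11.27]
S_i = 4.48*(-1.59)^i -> [4.48, -7.12, 11.33, -18.01, 28.63]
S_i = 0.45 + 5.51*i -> [0.45, 5.96, 11.47, 16.98, 22.49]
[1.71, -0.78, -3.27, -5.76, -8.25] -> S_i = 1.71 + -2.49*i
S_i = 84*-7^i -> [84, -588, 4116, -28812, 201684]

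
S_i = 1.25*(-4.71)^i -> [1.25, -5.89, 27.73, -130.61, 615.17]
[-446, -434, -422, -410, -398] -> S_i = -446 + 12*i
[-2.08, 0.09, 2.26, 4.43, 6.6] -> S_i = -2.08 + 2.17*i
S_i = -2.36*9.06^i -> [-2.36, -21.38, -193.72, -1755.08, -15901.01]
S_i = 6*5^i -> [6, 30, 150, 750, 3750]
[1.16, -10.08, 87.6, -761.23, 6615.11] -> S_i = 1.16*(-8.69)^i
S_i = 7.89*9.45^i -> [7.89, 74.56, 704.6, 6658.44, 62922.25]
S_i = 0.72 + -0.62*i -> [0.72, 0.1, -0.52, -1.14, -1.76]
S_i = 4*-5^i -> [4, -20, 100, -500, 2500]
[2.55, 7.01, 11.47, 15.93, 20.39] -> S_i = 2.55 + 4.46*i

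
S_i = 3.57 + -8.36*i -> [3.57, -4.79, -13.15, -21.51, -29.87]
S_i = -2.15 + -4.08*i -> [-2.15, -6.23, -10.31, -14.39, -18.47]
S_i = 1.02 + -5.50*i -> [1.02, -4.48, -9.98, -15.48, -20.98]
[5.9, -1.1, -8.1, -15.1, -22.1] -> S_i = 5.90 + -7.00*i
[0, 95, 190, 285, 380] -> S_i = 0 + 95*i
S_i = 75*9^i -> [75, 675, 6075, 54675, 492075]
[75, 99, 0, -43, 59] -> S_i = Random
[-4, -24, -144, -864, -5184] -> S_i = -4*6^i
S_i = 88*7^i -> [88, 616, 4312, 30184, 211288]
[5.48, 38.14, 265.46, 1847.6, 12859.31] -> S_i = 5.48*6.96^i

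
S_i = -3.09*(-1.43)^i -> [-3.09, 4.42, -6.32, 9.04, -12.92]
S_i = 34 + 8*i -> [34, 42, 50, 58, 66]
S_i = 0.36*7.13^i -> [0.36, 2.57, 18.3, 130.49, 930.38]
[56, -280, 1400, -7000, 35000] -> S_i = 56*-5^i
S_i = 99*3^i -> [99, 297, 891, 2673, 8019]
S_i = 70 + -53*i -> [70, 17, -36, -89, -142]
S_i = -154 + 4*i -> [-154, -150, -146, -142, -138]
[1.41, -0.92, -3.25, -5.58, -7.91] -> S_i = 1.41 + -2.33*i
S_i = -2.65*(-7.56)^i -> [-2.65, 20.03, -151.46, 1145.02, -8656.32]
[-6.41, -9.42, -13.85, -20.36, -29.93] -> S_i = -6.41*1.47^i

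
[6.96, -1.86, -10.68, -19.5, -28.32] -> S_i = 6.96 + -8.82*i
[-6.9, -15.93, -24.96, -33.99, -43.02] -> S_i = -6.90 + -9.03*i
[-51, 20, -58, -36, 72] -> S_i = Random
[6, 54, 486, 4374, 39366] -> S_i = 6*9^i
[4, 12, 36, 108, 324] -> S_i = 4*3^i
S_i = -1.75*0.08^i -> [-1.75, -0.14, -0.01, -0.0, -0.0]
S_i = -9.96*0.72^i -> [-9.96, -7.17, -5.16, -3.72, -2.68]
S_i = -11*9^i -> [-11, -99, -891, -8019, -72171]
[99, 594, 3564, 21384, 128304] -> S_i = 99*6^i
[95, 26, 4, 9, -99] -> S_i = Random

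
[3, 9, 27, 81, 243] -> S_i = 3*3^i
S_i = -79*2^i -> [-79, -158, -316, -632, -1264]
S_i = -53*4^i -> [-53, -212, -848, -3392, -13568]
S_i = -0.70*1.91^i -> [-0.7, -1.34, -2.55, -4.88, -9.32]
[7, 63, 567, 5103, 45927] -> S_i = 7*9^i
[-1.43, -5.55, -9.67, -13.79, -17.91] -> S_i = -1.43 + -4.12*i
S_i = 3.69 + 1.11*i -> [3.69, 4.8, 5.91, 7.02, 8.13]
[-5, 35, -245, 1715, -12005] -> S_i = -5*-7^i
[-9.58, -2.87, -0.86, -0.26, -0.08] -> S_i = -9.58*0.30^i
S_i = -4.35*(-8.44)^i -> [-4.35, 36.71, -309.87, 2615.27, -22072.88]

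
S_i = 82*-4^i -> [82, -328, 1312, -5248, 20992]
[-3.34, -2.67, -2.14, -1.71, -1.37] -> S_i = -3.34*0.80^i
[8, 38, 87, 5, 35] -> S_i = Random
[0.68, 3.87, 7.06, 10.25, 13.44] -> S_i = 0.68 + 3.19*i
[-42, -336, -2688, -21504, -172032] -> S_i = -42*8^i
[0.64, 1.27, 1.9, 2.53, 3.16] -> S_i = 0.64 + 0.63*i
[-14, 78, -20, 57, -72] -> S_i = Random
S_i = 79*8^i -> [79, 632, 5056, 40448, 323584]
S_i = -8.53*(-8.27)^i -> [-8.53, 70.54, -583.39, 4824.65, -39899.83]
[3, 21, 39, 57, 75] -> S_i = 3 + 18*i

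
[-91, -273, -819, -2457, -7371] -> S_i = -91*3^i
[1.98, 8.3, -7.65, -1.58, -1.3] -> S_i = Random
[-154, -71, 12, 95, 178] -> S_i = -154 + 83*i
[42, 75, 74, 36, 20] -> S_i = Random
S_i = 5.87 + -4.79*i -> [5.87, 1.08, -3.71, -8.5, -13.29]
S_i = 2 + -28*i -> [2, -26, -54, -82, -110]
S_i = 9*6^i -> [9, 54, 324, 1944, 11664]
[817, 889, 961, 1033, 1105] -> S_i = 817 + 72*i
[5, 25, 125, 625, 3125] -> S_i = 5*5^i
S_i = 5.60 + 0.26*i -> [5.6, 5.86, 6.12, 6.38, 6.64]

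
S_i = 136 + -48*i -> [136, 88, 40, -8, -56]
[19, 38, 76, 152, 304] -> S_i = 19*2^i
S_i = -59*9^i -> [-59, -531, -4779, -43011, -387099]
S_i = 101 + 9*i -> [101, 110, 119, 128, 137]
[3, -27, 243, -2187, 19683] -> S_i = 3*-9^i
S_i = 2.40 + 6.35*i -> [2.4, 8.75, 15.1, 21.45, 27.8]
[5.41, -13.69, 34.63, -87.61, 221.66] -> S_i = 5.41*(-2.53)^i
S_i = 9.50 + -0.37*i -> [9.5, 9.13, 8.76, 8.39, 8.02]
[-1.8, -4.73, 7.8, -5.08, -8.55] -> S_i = Random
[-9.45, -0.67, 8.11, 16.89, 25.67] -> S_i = -9.45 + 8.78*i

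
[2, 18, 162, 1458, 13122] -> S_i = 2*9^i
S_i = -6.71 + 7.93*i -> [-6.71, 1.22, 9.15, 17.08, 25.01]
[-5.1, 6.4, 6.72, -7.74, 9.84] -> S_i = Random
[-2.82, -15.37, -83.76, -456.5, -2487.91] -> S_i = -2.82*5.45^i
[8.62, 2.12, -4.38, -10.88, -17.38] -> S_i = 8.62 + -6.50*i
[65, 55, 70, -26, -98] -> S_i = Random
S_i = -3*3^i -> [-3, -9, -27, -81, -243]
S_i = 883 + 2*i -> [883, 885, 887, 889, 891]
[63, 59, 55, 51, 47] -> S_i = 63 + -4*i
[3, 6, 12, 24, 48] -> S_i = 3*2^i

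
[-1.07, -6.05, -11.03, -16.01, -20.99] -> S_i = -1.07 + -4.98*i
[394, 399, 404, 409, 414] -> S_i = 394 + 5*i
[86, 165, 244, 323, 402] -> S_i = 86 + 79*i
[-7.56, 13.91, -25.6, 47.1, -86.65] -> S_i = -7.56*(-1.84)^i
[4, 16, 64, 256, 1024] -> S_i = 4*4^i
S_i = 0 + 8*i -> [0, 8, 16, 24, 32]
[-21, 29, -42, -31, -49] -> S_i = Random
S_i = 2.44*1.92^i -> [2.44, 4.68, 8.99, 17.27, 33.16]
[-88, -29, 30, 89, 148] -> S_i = -88 + 59*i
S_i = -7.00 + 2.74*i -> [-7.0, -4.26, -1.52, 1.22, 3.96]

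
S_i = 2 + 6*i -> [2, 8, 14, 20, 26]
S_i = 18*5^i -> [18, 90, 450, 2250, 11250]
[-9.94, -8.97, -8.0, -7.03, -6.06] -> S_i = -9.94 + 0.97*i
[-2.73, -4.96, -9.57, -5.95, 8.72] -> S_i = Random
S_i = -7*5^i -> [-7, -35, -175, -875, -4375]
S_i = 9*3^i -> [9, 27, 81, 243, 729]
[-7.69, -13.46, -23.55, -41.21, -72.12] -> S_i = -7.69*1.75^i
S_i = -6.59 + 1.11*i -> [-6.59, -5.48, -4.37, -3.26, -2.15]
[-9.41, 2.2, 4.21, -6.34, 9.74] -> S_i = Random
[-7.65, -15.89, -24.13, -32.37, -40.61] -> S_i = -7.65 + -8.24*i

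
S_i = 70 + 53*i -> [70, 123, 176, 229, 282]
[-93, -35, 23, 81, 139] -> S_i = -93 + 58*i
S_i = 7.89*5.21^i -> [7.89, 41.11, 214.17, 1115.81, 5813.37]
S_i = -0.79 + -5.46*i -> [-0.79, -6.25, -11.71, -17.17, -22.63]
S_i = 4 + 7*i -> [4, 11, 18, 25, 32]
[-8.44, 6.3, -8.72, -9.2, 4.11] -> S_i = Random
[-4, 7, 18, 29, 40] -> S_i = -4 + 11*i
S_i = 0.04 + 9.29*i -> [0.04, 9.33, 18.62, 27.91, 37.2]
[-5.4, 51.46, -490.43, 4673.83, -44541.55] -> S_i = -5.40*(-9.53)^i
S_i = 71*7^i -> [71, 497, 3479, 24353, 170471]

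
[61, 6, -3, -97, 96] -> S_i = Random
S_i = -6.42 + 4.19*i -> [-6.42, -2.23, 1.96, 6.15, 10.34]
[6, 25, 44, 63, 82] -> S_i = 6 + 19*i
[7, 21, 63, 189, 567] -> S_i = 7*3^i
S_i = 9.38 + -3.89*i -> [9.38, 5.49, 1.6, -2.29, -6.18]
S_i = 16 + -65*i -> [16, -49, -114, -179, -244]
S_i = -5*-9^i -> [-5, 45, -405, 3645, -32805]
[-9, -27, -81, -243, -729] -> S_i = -9*3^i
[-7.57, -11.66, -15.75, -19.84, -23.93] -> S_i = -7.57 + -4.09*i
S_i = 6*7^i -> [6, 42, 294, 2058, 14406]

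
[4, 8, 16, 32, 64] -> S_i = 4*2^i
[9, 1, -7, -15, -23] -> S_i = 9 + -8*i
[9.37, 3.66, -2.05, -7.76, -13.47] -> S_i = 9.37 + -5.71*i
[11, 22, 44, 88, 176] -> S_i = 11*2^i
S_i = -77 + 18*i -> [-77, -59, -41, -23, -5]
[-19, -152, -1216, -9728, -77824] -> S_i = -19*8^i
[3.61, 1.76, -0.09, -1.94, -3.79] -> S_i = 3.61 + -1.85*i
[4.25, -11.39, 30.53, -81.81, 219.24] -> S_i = 4.25*(-2.68)^i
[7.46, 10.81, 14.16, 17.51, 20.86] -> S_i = 7.46 + 3.35*i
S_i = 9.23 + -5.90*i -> [9.23, 3.33, -2.57, -8.47, -14.37]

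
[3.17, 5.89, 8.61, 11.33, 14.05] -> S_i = 3.17 + 2.72*i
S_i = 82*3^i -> [82, 246, 738, 2214, 6642]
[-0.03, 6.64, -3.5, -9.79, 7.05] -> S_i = Random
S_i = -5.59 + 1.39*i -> [-5.59, -4.2, -2.81, -1.42, -0.03]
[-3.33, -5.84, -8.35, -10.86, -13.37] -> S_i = -3.33 + -2.51*i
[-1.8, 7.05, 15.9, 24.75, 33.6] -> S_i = -1.80 + 8.85*i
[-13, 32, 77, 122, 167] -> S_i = -13 + 45*i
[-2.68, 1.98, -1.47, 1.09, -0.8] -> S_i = -2.68*(-0.74)^i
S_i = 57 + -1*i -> [57, 56, 55, 54, 53]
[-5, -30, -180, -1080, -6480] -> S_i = -5*6^i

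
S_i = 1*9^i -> [1, 9, 81, 729, 6561]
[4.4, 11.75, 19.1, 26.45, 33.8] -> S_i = 4.40 + 7.35*i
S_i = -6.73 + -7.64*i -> [-6.73, -14.37, -22.01, -29.65, -37.29]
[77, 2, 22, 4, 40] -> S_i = Random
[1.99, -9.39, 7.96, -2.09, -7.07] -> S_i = Random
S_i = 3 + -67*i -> [3, -64, -131, -198, -265]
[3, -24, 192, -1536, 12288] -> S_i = 3*-8^i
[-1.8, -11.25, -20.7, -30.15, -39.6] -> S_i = -1.80 + -9.45*i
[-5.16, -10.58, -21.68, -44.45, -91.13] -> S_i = -5.16*2.05^i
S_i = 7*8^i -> [7, 56, 448, 3584, 28672]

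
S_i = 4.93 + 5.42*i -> [4.93, 10.35, 15.77, 21.19, 26.61]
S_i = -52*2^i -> [-52, -104, -208, -416, -832]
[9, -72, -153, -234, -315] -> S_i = 9 + -81*i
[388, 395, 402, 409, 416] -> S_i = 388 + 7*i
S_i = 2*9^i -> [2, 18, 162, 1458, 13122]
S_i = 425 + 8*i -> [425, 433, 441, 449, 457]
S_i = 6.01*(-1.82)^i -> [6.01, -10.94, 19.91, -36.23, 65.94]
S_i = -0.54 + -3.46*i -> [-0.54, -4.0, -7.46, -10.92, -14.38]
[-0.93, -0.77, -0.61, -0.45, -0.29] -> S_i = -0.93 + 0.16*i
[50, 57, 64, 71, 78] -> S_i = 50 + 7*i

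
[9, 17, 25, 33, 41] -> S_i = 9 + 8*i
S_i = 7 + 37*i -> [7, 44, 81, 118, 155]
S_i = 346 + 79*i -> [346, 425, 504, 583, 662]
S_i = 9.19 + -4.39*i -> [9.19, 4.8, 0.41, -3.98, -8.37]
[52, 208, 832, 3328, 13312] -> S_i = 52*4^i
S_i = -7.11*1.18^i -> [-7.11, -8.39, -9.9, -11.68, -13.78]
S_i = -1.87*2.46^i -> [-1.87, -4.6, -11.32, -27.84, -68.48]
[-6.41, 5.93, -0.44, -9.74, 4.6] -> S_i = Random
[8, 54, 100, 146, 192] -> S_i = 8 + 46*i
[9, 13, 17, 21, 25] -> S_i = 9 + 4*i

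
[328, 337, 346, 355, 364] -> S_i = 328 + 9*i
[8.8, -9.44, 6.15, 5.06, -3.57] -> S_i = Random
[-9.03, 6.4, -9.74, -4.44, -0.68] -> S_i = Random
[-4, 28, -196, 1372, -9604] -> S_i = -4*-7^i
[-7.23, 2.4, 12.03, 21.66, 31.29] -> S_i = -7.23 + 9.63*i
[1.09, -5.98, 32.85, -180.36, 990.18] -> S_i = 1.09*(-5.49)^i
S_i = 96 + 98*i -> [96, 194, 292, 390, 488]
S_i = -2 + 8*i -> [-2, 6, 14, 22, 30]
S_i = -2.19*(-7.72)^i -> [-2.19, 16.91, -130.52, 1007.62, -7778.81]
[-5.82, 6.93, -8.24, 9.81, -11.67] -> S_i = -5.82*(-1.19)^i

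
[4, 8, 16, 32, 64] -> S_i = 4*2^i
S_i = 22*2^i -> [22, 44, 88, 176, 352]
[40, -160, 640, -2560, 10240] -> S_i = 40*-4^i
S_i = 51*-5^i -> [51, -255, 1275, -6375, 31875]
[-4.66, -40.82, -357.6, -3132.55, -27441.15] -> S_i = -4.66*8.76^i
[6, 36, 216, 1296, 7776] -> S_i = 6*6^i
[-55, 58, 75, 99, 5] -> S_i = Random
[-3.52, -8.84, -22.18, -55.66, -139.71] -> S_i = -3.52*2.51^i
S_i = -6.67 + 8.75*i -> [-6.67, 2.08, 10.83, 19.58, 28.33]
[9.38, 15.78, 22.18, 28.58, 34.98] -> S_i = 9.38 + 6.40*i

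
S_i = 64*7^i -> [64, 448, 3136, 21952, 153664]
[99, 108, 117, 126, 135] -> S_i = 99 + 9*i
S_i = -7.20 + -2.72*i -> [-7.2, -9.92, -12.64, -15.36, -18.08]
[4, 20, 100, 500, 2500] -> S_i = 4*5^i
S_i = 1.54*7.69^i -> [1.54, 11.84, 91.07, 700.33, 5385.5]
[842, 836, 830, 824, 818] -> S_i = 842 + -6*i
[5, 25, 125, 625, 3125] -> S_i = 5*5^i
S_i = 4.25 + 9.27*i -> [4.25, 13.52, 22.79, 32.06, 41.33]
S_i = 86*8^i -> [86, 688, 5504, 44032, 352256]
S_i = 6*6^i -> [6, 36, 216, 1296, 7776]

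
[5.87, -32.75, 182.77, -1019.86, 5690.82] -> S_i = 5.87*(-5.58)^i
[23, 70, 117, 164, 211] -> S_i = 23 + 47*i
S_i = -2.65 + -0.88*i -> [-2.65, -3.53, -4.41, -5.29, -6.17]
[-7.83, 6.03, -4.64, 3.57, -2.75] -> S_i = -7.83*(-0.77)^i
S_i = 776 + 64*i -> [776, 840, 904, 968, 1032]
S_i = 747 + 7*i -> [747, 754, 761, 768, 775]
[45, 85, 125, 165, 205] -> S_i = 45 + 40*i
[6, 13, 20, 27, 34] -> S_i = 6 + 7*i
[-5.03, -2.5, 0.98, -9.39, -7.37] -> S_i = Random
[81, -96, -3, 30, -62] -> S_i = Random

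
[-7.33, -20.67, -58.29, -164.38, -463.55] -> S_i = -7.33*2.82^i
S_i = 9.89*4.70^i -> [9.89, 46.48, 218.47, 1026.81, 4826.0]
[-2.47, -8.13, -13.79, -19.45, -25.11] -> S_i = -2.47 + -5.66*i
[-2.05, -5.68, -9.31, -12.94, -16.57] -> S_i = -2.05 + -3.63*i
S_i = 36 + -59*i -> [36, -23, -82, -141, -200]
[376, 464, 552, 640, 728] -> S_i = 376 + 88*i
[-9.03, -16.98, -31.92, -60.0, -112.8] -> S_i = -9.03*1.88^i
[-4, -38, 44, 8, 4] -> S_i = Random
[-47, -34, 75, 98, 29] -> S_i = Random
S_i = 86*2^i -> [86, 172, 344, 688, 1376]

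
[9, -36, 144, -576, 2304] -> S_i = 9*-4^i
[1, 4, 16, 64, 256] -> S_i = 1*4^i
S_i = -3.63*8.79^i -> [-3.63, -31.91, -280.47, -2465.32, -21670.16]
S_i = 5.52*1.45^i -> [5.52, 8.0, 11.61, 16.83, 24.4]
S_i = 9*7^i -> [9, 63, 441, 3087, 21609]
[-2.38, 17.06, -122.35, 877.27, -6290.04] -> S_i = -2.38*(-7.17)^i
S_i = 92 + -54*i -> [92, 38, -16, -70, -124]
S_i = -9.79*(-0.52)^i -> [-9.79, 5.09, -2.65, 1.38, -0.72]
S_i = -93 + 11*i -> [-93, -82, -71, -60, -49]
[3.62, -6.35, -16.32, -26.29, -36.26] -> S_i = 3.62 + -9.97*i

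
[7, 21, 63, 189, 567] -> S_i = 7*3^i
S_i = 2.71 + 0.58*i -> [2.71, 3.29, 3.87, 4.45, 5.03]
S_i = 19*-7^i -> [19, -133, 931, -6517, 45619]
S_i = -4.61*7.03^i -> [-4.61, -32.41, -227.83, -1601.65, -11259.58]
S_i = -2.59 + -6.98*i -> [-2.59, -9.57, -16.55, -23.53, -30.51]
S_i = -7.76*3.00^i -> [-7.76, -23.28, -69.84, -209.52, -628.56]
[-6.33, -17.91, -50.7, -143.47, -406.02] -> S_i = -6.33*2.83^i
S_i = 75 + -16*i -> [75, 59, 43, 27, 11]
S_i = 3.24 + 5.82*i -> [3.24, 9.06, 14.88, 20.7, 26.52]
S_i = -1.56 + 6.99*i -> [-1.56, 5.43, 12.42, 19.41, 26.4]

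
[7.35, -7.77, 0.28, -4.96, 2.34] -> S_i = Random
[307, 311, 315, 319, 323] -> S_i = 307 + 4*i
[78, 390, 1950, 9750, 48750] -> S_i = 78*5^i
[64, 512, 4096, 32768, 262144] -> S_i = 64*8^i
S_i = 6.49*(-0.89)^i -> [6.49, -5.78, 5.14, -4.58, 4.07]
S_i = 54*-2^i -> [54, -108, 216, -432, 864]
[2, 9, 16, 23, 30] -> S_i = 2 + 7*i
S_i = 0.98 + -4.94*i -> [0.98, -3.96, -8.9, -13.84, -18.78]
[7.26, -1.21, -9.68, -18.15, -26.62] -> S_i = 7.26 + -8.47*i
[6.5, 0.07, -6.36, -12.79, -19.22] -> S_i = 6.50 + -6.43*i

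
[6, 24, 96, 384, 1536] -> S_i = 6*4^i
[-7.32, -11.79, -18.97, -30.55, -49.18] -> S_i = -7.32*1.61^i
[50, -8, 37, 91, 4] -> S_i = Random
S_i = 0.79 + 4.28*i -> [0.79, 5.07, 9.35, 13.63, 17.91]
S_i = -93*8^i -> [-93, -744, -5952, -47616, -380928]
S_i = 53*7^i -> [53, 371, 2597, 18179, 127253]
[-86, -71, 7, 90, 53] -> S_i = Random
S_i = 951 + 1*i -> [951, 952, 953, 954, 955]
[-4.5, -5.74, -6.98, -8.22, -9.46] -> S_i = -4.50 + -1.24*i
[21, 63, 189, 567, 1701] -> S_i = 21*3^i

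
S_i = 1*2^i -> [1, 2, 4, 8, 16]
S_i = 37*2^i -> [37, 74, 148, 296, 592]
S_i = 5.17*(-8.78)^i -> [5.17, -45.39, 398.55, -3499.24, 30723.35]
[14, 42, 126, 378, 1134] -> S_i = 14*3^i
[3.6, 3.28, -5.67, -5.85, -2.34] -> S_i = Random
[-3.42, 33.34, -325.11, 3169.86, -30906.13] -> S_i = -3.42*(-9.75)^i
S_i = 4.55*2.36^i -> [4.55, 10.74, 25.34, 59.81, 141.14]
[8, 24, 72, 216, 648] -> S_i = 8*3^i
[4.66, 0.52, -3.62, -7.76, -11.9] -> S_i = 4.66 + -4.14*i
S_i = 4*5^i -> [4, 20, 100, 500, 2500]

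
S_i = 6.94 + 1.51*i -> [6.94, 8.45, 9.96, 11.47, 12.98]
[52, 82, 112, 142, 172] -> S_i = 52 + 30*i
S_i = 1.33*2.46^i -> [1.33, 3.27, 8.05, 19.8, 48.71]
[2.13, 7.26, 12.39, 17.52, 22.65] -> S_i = 2.13 + 5.13*i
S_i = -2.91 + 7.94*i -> [-2.91, 5.03, 12.97, 20.91, 28.85]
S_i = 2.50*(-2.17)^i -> [2.5, -5.42, 11.77, -25.55, 55.43]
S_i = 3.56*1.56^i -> [3.56, 5.55, 8.66, 13.52, 21.08]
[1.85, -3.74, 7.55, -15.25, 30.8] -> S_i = 1.85*(-2.02)^i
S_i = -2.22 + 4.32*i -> [-2.22, 2.1, 6.42, 10.74, 15.06]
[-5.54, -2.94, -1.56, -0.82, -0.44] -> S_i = -5.54*0.53^i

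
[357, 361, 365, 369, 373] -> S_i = 357 + 4*i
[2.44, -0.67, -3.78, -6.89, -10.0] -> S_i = 2.44 + -3.11*i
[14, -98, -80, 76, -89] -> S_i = Random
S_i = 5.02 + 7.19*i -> [5.02, 12.21, 19.4, 26.59, 33.78]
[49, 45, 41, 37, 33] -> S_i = 49 + -4*i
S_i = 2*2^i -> [2, 4, 8, 16, 32]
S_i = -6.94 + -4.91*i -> [-6.94, -11.85, -16.76, -21.67, -26.58]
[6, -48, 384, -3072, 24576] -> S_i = 6*-8^i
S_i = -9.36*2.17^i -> [-9.36, -20.31, -44.08, -95.64, -207.55]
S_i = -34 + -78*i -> [-34, -112, -190, -268, -346]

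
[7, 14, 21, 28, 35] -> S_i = 7 + 7*i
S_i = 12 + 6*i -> [12, 18, 24, 30, 36]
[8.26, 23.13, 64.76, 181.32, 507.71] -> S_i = 8.26*2.80^i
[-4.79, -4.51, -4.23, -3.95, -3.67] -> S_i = -4.79 + 0.28*i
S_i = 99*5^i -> [99, 495, 2475, 12375, 61875]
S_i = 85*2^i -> [85, 170, 340, 680, 1360]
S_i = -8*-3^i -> [-8, 24, -72, 216, -648]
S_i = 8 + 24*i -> [8, 32, 56, 80, 104]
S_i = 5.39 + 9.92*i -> [5.39, 15.31, 25.23, 35.15, 45.07]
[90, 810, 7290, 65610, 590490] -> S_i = 90*9^i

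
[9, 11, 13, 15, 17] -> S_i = 9 + 2*i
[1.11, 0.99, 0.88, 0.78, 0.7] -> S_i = 1.11*0.89^i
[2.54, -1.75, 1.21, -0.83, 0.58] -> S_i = 2.54*(-0.69)^i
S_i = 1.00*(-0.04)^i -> [1.0, -0.04, 0.0, -0.0, 0.0]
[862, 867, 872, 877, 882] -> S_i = 862 + 5*i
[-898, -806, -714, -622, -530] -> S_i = -898 + 92*i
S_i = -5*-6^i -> [-5, 30, -180, 1080, -6480]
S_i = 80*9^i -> [80, 720, 6480, 58320, 524880]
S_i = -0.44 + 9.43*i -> [-0.44, 8.99, 18.42, 27.85, 37.28]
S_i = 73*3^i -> [73, 219, 657, 1971, 5913]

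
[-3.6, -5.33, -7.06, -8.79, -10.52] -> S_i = -3.60 + -1.73*i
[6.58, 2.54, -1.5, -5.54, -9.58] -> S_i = 6.58 + -4.04*i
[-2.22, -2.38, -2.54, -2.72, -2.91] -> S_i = -2.22*1.07^i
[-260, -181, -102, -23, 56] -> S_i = -260 + 79*i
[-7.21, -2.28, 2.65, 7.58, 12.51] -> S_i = -7.21 + 4.93*i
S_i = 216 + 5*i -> [216, 221, 226, 231, 236]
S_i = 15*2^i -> [15, 30, 60, 120, 240]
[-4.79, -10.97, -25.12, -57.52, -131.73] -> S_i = -4.79*2.29^i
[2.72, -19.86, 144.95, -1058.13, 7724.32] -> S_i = 2.72*(-7.30)^i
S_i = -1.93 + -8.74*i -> [-1.93, -10.67, -19.41, -28.15, -36.89]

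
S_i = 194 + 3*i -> [194, 197, 200, 203, 206]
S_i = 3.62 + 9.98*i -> [3.62, 13.6, 23.58, 33.56, 43.54]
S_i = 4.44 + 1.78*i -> [4.44, 6.22, 8.0, 9.78, 11.56]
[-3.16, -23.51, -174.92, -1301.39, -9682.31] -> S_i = -3.16*7.44^i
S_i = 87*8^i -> [87, 696, 5568, 44544, 356352]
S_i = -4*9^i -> [-4, -36, -324, -2916, -26244]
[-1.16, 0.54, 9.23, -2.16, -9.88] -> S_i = Random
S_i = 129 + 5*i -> [129, 134, 139, 144, 149]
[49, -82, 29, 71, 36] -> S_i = Random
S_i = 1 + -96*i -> [1, -95, -191, -287, -383]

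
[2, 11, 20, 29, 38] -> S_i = 2 + 9*i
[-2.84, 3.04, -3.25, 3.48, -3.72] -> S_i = -2.84*(-1.07)^i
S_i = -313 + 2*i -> [-313, -311, -309, -307, -305]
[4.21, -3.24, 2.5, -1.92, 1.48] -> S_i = 4.21*(-0.77)^i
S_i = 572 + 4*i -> [572, 576, 580, 584, 588]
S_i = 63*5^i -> [63, 315, 1575, 7875, 39375]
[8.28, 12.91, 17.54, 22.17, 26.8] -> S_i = 8.28 + 4.63*i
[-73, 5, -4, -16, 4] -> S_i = Random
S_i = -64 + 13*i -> [-64, -51, -38, -25, -12]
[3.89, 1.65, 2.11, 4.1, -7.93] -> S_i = Random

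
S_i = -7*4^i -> [-7, -28, -112, -448, -1792]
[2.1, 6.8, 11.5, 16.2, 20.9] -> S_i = 2.10 + 4.70*i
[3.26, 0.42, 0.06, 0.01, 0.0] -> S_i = 3.26*0.13^i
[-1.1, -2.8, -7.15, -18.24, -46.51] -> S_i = -1.10*2.55^i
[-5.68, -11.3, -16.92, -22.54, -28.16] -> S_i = -5.68 + -5.62*i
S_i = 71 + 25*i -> [71, 96, 121, 146, 171]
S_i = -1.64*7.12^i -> [-1.64, -11.68, -83.14, -591.95, -4214.67]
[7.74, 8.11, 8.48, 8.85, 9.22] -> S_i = 7.74 + 0.37*i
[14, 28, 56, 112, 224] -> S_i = 14*2^i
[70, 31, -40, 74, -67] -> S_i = Random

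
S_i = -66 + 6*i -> [-66, -60, -54, -48, -42]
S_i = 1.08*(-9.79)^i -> [1.08, -10.57, 103.51, -1013.38, 9920.98]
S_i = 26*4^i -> [26, 104, 416, 1664, 6656]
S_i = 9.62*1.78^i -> [9.62, 17.12, 30.48, 54.25, 96.57]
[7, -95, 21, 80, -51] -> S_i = Random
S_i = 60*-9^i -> [60, -540, 4860, -43740, 393660]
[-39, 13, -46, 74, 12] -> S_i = Random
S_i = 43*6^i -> [43, 258, 1548, 9288, 55728]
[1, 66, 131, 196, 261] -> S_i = 1 + 65*i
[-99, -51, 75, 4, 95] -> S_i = Random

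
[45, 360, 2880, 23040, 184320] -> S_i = 45*8^i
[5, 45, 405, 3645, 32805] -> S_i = 5*9^i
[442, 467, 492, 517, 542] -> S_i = 442 + 25*i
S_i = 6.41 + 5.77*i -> [6.41, 12.18, 17.95, 23.72, 29.49]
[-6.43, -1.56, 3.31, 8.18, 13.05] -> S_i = -6.43 + 4.87*i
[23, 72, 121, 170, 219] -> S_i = 23 + 49*i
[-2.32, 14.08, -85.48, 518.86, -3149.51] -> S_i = -2.32*(-6.07)^i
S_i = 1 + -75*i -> [1, -74, -149, -224, -299]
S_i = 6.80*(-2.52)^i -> [6.8, -17.14, 43.18, -108.82, 274.23]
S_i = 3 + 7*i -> [3, 10, 17, 24, 31]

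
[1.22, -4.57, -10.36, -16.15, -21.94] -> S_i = 1.22 + -5.79*i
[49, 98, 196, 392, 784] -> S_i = 49*2^i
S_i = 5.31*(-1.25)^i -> [5.31, -6.64, 8.3, -10.37, 12.96]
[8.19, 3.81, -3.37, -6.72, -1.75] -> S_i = Random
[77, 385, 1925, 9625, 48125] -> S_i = 77*5^i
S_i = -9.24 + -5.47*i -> [-9.24, -14.71, -20.18, -25.65, -31.12]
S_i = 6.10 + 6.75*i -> [6.1, 12.85, 19.6, 26.35, 33.1]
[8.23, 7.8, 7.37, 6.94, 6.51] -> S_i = 8.23 + -0.43*i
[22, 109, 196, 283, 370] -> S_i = 22 + 87*i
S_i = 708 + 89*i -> [708, 797, 886, 975, 1064]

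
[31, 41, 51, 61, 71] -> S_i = 31 + 10*i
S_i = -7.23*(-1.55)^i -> [-7.23, 11.21, -17.37, 26.92, -41.73]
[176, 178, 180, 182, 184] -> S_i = 176 + 2*i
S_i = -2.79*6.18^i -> [-2.79, -17.24, -106.56, -658.52, -4069.66]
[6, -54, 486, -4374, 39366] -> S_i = 6*-9^i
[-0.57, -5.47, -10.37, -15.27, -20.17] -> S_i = -0.57 + -4.90*i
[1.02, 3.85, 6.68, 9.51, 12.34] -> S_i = 1.02 + 2.83*i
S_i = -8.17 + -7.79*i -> [-8.17, -15.96, -23.75, -31.54, -39.33]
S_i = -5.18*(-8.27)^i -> [-5.18, 42.84, -354.28, 2929.86, -24229.91]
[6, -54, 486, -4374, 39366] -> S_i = 6*-9^i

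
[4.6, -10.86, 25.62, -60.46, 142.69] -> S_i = 4.60*(-2.36)^i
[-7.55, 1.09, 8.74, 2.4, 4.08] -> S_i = Random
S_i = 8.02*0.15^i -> [8.02, 1.2, 0.18, 0.03, 0.0]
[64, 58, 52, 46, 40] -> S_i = 64 + -6*i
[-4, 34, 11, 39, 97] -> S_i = Random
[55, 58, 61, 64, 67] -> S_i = 55 + 3*i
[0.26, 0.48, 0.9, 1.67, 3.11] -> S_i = 0.26*1.86^i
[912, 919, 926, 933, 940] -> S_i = 912 + 7*i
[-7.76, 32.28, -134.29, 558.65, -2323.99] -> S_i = -7.76*(-4.16)^i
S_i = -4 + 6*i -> [-4, 2, 8, 14, 20]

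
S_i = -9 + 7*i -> [-9, -2, 5, 12, 19]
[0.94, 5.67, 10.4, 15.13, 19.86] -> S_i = 0.94 + 4.73*i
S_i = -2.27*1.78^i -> [-2.27, -4.04, -7.19, -12.8, -22.79]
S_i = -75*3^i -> [-75, -225, -675, -2025, -6075]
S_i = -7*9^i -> [-7, -63, -567, -5103, -45927]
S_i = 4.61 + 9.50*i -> [4.61, 14.11, 23.61, 33.11, 42.61]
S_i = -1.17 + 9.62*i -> [-1.17, 8.45, 18.07, 27.69, 37.31]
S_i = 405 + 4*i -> [405, 409, 413, 417, 421]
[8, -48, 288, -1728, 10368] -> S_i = 8*-6^i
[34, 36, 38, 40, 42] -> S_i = 34 + 2*i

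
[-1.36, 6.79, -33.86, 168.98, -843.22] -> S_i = -1.36*(-4.99)^i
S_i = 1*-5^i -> [1, -5, 25, -125, 625]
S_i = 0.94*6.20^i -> [0.94, 5.83, 36.13, 224.03, 1388.98]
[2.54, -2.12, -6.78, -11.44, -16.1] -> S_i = 2.54 + -4.66*i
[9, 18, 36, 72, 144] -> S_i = 9*2^i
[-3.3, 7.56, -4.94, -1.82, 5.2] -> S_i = Random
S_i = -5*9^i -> [-5, -45, -405, -3645, -32805]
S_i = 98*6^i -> [98, 588, 3528, 21168, 127008]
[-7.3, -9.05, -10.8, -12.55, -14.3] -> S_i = -7.30 + -1.75*i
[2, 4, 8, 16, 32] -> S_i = 2*2^i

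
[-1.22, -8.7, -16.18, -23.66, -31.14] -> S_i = -1.22 + -7.48*i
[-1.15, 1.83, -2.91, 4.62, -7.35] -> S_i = -1.15*(-1.59)^i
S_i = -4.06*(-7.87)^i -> [-4.06, 31.95, -251.46, 1979.02, -15574.89]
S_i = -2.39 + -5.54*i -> [-2.39, -7.93, -13.47, -19.01, -24.55]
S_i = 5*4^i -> [5, 20, 80, 320, 1280]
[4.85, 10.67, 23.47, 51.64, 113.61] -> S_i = 4.85*2.20^i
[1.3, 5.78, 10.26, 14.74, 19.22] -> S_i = 1.30 + 4.48*i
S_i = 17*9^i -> [17, 153, 1377, 12393, 111537]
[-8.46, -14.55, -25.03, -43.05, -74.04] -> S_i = -8.46*1.72^i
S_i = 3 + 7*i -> [3, 10, 17, 24, 31]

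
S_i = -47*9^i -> [-47, -423, -3807, -34263, -308367]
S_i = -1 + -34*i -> [-1, -35, -69, -103, -137]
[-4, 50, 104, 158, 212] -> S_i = -4 + 54*i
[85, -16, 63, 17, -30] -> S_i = Random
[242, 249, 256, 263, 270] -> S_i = 242 + 7*i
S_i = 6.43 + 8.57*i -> [6.43, 15.0, 23.57, 32.14, 40.71]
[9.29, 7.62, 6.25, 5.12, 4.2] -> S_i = 9.29*0.82^i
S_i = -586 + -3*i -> [-586, -589, -592, -595, -598]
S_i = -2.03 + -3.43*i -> [-2.03, -5.46, -8.89, -12.32, -15.75]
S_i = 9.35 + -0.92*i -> [9.35, 8.43, 7.51, 6.59, 5.67]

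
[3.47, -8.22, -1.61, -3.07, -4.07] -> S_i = Random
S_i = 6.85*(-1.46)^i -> [6.85, -10.0, 14.6, -21.32, 31.12]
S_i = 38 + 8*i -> [38, 46, 54, 62, 70]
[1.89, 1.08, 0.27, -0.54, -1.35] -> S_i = 1.89 + -0.81*i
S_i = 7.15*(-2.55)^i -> [7.15, -18.23, 46.49, -118.56, 302.32]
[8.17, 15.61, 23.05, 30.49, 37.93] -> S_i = 8.17 + 7.44*i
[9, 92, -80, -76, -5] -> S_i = Random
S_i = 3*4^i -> [3, 12, 48, 192, 768]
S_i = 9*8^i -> [9, 72, 576, 4608, 36864]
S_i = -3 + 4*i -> [-3, 1, 5, 9, 13]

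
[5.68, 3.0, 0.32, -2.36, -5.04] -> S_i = 5.68 + -2.68*i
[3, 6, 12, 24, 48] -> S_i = 3*2^i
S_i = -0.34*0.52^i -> [-0.34, -0.18, -0.09, -0.05, -0.02]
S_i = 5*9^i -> [5, 45, 405, 3645, 32805]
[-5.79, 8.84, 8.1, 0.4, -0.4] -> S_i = Random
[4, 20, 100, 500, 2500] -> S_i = 4*5^i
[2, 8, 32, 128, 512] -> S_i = 2*4^i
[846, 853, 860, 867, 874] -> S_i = 846 + 7*i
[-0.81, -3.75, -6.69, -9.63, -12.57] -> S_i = -0.81 + -2.94*i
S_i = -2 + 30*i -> [-2, 28, 58, 88, 118]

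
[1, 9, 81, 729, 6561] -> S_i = 1*9^i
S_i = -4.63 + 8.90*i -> [-4.63, 4.27, 13.17, 22.07, 30.97]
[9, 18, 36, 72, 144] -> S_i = 9*2^i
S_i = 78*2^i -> [78, 156, 312, 624, 1248]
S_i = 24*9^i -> [24, 216, 1944, 17496, 157464]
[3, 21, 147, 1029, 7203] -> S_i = 3*7^i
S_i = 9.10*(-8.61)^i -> [9.1, -78.35, 674.6, -5808.32, 50009.67]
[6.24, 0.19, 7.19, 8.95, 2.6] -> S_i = Random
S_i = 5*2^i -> [5, 10, 20, 40, 80]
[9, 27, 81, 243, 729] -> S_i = 9*3^i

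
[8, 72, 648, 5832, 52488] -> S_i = 8*9^i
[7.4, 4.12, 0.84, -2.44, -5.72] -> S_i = 7.40 + -3.28*i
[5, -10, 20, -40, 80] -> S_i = 5*-2^i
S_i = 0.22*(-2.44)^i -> [0.22, -0.54, 1.31, -3.2, 7.8]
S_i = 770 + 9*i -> [770, 779, 788, 797, 806]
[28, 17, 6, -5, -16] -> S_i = 28 + -11*i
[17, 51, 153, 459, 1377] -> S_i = 17*3^i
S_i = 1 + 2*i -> [1, 3, 5, 7, 9]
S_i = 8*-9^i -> [8, -72, 648, -5832, 52488]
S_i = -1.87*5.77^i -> [-1.87, -10.79, -62.26, -359.23, -2072.74]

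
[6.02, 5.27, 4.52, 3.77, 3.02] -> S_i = 6.02 + -0.75*i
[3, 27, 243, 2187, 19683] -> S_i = 3*9^i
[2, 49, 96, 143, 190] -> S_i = 2 + 47*i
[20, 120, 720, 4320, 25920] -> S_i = 20*6^i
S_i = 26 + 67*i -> [26, 93, 160, 227, 294]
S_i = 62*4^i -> [62, 248, 992, 3968, 15872]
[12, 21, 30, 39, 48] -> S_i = 12 + 9*i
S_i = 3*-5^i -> [3, -15, 75, -375, 1875]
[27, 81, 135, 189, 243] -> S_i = 27 + 54*i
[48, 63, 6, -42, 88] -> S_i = Random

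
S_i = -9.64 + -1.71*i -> [-9.64, -11.35, -13.06, -14.77, -16.48]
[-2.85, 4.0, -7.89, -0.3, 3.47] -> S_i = Random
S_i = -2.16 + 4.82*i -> [-2.16, 2.66, 7.48, 12.3, 17.12]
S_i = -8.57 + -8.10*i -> [-8.57, -16.67, -24.77, -32.87, -40.97]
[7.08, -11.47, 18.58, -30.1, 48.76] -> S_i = 7.08*(-1.62)^i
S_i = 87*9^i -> [87, 783, 7047, 63423, 570807]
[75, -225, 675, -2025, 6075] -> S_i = 75*-3^i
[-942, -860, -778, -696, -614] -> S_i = -942 + 82*i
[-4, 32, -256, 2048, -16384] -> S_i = -4*-8^i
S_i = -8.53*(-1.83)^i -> [-8.53, 15.61, -28.57, 52.28, -95.67]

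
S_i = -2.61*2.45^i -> [-2.61, -6.39, -15.67, -38.38, -94.04]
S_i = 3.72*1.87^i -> [3.72, 6.96, 13.01, 24.33, 45.49]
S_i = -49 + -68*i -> [-49, -117, -185, -253, -321]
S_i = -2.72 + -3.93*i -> [-2.72, -6.65, -10.58, -14.51, -18.44]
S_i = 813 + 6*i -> [813, 819, 825, 831, 837]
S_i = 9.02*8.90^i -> [9.02, 80.28, 714.47, 6358.82, 56593.5]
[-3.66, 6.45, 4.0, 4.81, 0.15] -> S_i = Random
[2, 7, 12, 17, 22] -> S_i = 2 + 5*i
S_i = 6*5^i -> [6, 30, 150, 750, 3750]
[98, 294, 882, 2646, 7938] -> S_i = 98*3^i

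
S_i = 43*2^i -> [43, 86, 172, 344, 688]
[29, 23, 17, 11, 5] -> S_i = 29 + -6*i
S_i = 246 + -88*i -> [246, 158, 70, -18, -106]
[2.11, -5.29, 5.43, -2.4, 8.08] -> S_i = Random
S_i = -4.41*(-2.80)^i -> [-4.41, 12.35, -34.57, 96.81, -271.06]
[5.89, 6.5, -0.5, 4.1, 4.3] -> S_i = Random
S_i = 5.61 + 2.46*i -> [5.61, 8.07, 10.53, 12.99, 15.45]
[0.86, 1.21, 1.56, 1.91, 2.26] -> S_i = 0.86 + 0.35*i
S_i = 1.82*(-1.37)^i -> [1.82, -2.49, 3.42, -4.68, 6.41]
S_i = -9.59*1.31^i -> [-9.59, -12.56, -16.46, -21.56, -28.24]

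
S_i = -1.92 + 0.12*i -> [-1.92, -1.8, -1.68, -1.56, -1.44]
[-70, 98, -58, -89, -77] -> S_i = Random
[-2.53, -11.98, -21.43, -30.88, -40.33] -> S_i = -2.53 + -9.45*i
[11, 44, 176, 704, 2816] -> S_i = 11*4^i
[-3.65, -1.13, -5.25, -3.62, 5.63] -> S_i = Random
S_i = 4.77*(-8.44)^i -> [4.77, -40.26, 339.78, -2867.78, 24204.06]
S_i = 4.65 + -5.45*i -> [4.65, -0.8, -6.25, -11.7, -17.15]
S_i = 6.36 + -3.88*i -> [6.36, 2.48, -1.4, -5.28, -9.16]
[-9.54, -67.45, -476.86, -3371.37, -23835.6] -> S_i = -9.54*7.07^i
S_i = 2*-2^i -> [2, -4, 8, -16, 32]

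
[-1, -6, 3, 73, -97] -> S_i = Random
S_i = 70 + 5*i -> [70, 75, 80, 85, 90]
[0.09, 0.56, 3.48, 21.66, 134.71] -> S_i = 0.09*6.22^i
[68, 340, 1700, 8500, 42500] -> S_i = 68*5^i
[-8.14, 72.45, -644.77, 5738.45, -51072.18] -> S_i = -8.14*(-8.90)^i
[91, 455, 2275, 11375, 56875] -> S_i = 91*5^i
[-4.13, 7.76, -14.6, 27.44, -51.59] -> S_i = -4.13*(-1.88)^i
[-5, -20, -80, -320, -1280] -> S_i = -5*4^i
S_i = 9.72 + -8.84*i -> [9.72, 0.88, -7.96, -16.8, -25.64]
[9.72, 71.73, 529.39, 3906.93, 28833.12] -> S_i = 9.72*7.38^i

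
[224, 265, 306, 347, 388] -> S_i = 224 + 41*i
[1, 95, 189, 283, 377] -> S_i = 1 + 94*i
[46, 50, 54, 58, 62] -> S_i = 46 + 4*i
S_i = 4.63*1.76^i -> [4.63, 8.15, 14.34, 25.24, 44.43]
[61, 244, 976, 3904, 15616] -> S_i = 61*4^i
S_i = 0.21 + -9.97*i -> [0.21, -9.76, -19.73, -29.7, -39.67]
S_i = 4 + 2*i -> [4, 6, 8, 10, 12]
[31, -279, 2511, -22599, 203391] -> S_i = 31*-9^i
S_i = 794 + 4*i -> [794, 798, 802, 806, 810]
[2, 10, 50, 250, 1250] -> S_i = 2*5^i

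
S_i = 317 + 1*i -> [317, 318, 319, 320, 321]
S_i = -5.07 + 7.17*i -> [-5.07, 2.1, 9.27, 16.44, 23.61]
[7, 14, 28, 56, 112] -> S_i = 7*2^i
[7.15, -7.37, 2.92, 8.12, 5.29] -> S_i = Random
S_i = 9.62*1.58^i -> [9.62, 15.2, 24.02, 37.94, 59.95]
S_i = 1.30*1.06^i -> [1.3, 1.38, 1.46, 1.55, 1.64]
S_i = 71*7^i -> [71, 497, 3479, 24353, 170471]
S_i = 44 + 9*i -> [44, 53, 62, 71, 80]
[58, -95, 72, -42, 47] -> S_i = Random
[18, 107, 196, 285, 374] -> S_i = 18 + 89*i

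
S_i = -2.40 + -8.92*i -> [-2.4, -11.32, -20.24, -29.16, -38.08]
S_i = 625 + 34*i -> [625, 659, 693, 727, 761]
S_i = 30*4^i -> [30, 120, 480, 1920, 7680]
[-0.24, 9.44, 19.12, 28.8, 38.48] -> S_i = -0.24 + 9.68*i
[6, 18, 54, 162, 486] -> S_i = 6*3^i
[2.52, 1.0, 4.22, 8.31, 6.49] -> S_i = Random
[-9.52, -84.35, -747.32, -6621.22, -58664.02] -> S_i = -9.52*8.86^i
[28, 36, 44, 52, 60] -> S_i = 28 + 8*i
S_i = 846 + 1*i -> [846, 847, 848, 849, 850]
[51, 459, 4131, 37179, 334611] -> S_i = 51*9^i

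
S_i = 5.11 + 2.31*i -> [5.11, 7.42, 9.73, 12.04, 14.35]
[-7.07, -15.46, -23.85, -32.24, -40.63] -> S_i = -7.07 + -8.39*i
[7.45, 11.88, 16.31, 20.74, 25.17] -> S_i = 7.45 + 4.43*i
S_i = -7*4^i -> [-7, -28, -112, -448, -1792]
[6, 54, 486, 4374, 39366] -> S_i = 6*9^i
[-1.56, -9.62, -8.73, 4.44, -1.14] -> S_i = Random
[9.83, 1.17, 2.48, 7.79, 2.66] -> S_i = Random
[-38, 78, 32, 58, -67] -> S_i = Random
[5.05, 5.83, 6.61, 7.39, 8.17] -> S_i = 5.05 + 0.78*i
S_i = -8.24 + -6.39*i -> [-8.24, -14.63, -21.02, -27.41, -33.8]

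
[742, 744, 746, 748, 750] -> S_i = 742 + 2*i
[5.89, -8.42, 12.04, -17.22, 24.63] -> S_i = 5.89*(-1.43)^i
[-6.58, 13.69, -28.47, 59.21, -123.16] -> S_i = -6.58*(-2.08)^i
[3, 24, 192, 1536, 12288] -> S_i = 3*8^i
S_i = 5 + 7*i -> [5, 12, 19, 26, 33]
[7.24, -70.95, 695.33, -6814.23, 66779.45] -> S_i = 7.24*(-9.80)^i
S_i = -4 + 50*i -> [-4, 46, 96, 146, 196]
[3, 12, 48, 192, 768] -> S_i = 3*4^i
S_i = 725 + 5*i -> [725, 730, 735, 740, 745]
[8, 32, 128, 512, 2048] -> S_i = 8*4^i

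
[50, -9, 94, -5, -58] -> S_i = Random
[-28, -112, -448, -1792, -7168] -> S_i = -28*4^i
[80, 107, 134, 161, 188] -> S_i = 80 + 27*i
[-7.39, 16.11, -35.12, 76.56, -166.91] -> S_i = -7.39*(-2.18)^i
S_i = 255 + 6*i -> [255, 261, 267, 273, 279]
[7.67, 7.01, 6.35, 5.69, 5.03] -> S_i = 7.67 + -0.66*i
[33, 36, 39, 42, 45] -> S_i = 33 + 3*i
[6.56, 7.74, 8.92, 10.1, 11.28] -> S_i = 6.56 + 1.18*i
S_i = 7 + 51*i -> [7, 58, 109, 160, 211]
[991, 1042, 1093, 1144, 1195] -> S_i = 991 + 51*i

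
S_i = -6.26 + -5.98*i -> [-6.26, -12.24, -18.22, -24.2, -30.18]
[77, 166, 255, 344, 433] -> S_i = 77 + 89*i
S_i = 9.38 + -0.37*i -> [9.38, 9.01, 8.64, 8.27, 7.9]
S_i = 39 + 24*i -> [39, 63, 87, 111, 135]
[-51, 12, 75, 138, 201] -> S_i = -51 + 63*i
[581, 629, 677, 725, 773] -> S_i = 581 + 48*i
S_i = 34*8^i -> [34, 272, 2176, 17408, 139264]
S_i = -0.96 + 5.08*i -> [-0.96, 4.12, 9.2, 14.28, 19.36]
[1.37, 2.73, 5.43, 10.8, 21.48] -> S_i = 1.37*1.99^i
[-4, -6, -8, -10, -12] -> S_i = -4 + -2*i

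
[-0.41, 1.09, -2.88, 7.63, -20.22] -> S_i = -0.41*(-2.65)^i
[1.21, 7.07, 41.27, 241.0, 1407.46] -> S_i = 1.21*5.84^i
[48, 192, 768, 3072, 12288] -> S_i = 48*4^i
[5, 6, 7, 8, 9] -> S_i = 5 + 1*i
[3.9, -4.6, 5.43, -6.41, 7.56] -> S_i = 3.90*(-1.18)^i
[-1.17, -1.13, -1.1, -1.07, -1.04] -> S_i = -1.17*0.97^i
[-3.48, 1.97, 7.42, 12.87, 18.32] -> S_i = -3.48 + 5.45*i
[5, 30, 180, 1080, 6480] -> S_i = 5*6^i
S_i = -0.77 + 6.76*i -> [-0.77, 5.99, 12.75, 19.51, 26.27]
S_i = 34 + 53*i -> [34, 87, 140, 193, 246]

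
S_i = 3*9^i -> [3, 27, 243, 2187, 19683]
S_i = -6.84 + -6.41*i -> [-6.84, -13.25, -19.66, -26.07, -32.48]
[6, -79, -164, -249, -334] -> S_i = 6 + -85*i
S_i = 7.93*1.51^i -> [7.93, 11.97, 18.08, 27.3, 41.23]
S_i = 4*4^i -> [4, 16, 64, 256, 1024]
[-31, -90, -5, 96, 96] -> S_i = Random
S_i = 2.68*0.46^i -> [2.68, 1.23, 0.57, 0.26, 0.12]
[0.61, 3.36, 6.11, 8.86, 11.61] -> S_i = 0.61 + 2.75*i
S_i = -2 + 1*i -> [-2, -1, 0, 1, 2]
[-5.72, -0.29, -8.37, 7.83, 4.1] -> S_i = Random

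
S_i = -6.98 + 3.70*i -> [-6.98, -3.28, 0.42, 4.12, 7.82]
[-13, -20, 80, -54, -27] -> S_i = Random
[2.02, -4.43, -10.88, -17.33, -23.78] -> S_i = 2.02 + -6.45*i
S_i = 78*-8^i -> [78, -624, 4992, -39936, 319488]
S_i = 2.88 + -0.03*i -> [2.88, 2.85, 2.82, 2.79, 2.76]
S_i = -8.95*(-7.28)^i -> [-8.95, 65.16, -474.34, 3453.16, -25139.03]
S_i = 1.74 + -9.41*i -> [1.74, -7.67, -17.08, -26.49, -35.9]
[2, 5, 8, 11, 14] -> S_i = 2 + 3*i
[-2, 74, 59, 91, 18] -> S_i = Random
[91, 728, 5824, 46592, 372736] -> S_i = 91*8^i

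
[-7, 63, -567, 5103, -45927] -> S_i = -7*-9^i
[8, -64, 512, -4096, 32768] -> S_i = 8*-8^i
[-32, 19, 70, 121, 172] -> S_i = -32 + 51*i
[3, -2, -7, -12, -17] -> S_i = 3 + -5*i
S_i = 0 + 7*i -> [0, 7, 14, 21, 28]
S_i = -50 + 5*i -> [-50, -45, -40, -35, -30]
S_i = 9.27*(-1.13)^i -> [9.27, -10.48, 11.84, -13.38, 15.11]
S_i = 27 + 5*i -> [27, 32, 37, 42, 47]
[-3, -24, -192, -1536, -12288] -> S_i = -3*8^i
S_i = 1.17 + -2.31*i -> [1.17, -1.14, -3.45, -5.76, -8.07]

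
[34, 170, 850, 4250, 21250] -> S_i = 34*5^i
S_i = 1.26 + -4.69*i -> [1.26, -3.43, -8.12, -12.81, -17.5]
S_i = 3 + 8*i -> [3, 11, 19, 27, 35]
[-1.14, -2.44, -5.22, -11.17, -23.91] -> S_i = -1.14*2.14^i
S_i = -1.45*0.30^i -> [-1.45, -0.44, -0.13, -0.04, -0.01]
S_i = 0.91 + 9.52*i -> [0.91, 10.43, 19.95, 29.47, 38.99]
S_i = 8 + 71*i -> [8, 79, 150, 221, 292]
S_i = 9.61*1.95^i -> [9.61, 18.74, 36.54, 71.26, 138.95]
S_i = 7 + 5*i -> [7, 12, 17, 22, 27]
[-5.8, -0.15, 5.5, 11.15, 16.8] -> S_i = -5.80 + 5.65*i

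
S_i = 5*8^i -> [5, 40, 320, 2560, 20480]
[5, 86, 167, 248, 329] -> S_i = 5 + 81*i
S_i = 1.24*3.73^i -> [1.24, 4.63, 17.25, 64.35, 240.03]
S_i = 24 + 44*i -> [24, 68, 112, 156, 200]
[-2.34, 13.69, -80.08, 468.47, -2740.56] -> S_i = -2.34*(-5.85)^i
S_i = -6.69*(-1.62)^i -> [-6.69, 10.84, -17.56, 28.44, -46.08]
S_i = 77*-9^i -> [77, -693, 6237, -56133, 505197]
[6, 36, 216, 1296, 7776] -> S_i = 6*6^i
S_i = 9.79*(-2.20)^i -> [9.79, -21.54, 47.38, -104.24, 229.34]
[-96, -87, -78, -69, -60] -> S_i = -96 + 9*i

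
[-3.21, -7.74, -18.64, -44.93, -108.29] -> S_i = -3.21*2.41^i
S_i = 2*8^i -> [2, 16, 128, 1024, 8192]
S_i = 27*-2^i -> [27, -54, 108, -216, 432]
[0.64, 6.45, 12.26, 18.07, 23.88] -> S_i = 0.64 + 5.81*i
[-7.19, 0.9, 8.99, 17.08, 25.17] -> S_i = -7.19 + 8.09*i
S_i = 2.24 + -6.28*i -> [2.24, -4.04, -10.32, -16.6, -22.88]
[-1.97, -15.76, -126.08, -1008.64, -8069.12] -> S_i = -1.97*8.00^i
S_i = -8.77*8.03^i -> [-8.77, -70.42, -565.5, -4540.94, -36463.79]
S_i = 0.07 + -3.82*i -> [0.07, -3.75, -7.57, -11.39, -15.21]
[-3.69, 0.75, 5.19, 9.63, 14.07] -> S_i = -3.69 + 4.44*i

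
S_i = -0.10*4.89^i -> [-0.1, -0.49, -2.39, -11.69, -57.18]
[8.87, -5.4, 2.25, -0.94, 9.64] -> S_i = Random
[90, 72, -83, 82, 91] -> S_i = Random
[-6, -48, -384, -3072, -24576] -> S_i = -6*8^i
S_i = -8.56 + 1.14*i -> [-8.56, -7.42, -6.28, -5.14, -4.0]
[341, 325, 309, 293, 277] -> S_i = 341 + -16*i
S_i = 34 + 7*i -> [34, 41, 48, 55, 62]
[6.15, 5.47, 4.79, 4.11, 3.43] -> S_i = 6.15 + -0.68*i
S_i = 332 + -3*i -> [332, 329, 326, 323, 320]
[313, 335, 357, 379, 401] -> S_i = 313 + 22*i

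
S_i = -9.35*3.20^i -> [-9.35, -29.92, -95.74, -306.38, -980.42]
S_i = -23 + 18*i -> [-23, -5, 13, 31, 49]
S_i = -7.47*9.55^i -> [-7.47, -71.34, -681.28, -6506.25, -62134.68]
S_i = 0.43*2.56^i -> [0.43, 1.1, 2.82, 7.21, 18.47]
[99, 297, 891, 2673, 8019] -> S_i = 99*3^i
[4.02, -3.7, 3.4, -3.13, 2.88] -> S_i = 4.02*(-0.92)^i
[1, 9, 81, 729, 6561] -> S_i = 1*9^i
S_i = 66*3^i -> [66, 198, 594, 1782, 5346]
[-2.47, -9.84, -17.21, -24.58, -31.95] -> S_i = -2.47 + -7.37*i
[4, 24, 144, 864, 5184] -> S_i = 4*6^i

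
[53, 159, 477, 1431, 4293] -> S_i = 53*3^i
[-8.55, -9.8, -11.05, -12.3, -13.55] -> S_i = -8.55 + -1.25*i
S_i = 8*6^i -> [8, 48, 288, 1728, 10368]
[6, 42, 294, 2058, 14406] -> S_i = 6*7^i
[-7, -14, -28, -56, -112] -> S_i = -7*2^i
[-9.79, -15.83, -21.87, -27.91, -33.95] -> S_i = -9.79 + -6.04*i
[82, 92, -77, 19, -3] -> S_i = Random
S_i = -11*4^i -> [-11, -44, -176, -704, -2816]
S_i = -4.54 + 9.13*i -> [-4.54, 4.59, 13.72, 22.85, 31.98]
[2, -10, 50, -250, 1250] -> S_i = 2*-5^i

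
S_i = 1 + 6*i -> [1, 7, 13, 19, 25]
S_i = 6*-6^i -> [6, -36, 216, -1296, 7776]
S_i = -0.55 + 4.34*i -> [-0.55, 3.79, 8.13, 12.47, 16.81]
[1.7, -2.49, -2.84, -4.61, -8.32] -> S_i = Random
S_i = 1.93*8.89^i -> [1.93, 17.16, 152.53, 1356.01, 12054.92]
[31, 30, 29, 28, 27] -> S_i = 31 + -1*i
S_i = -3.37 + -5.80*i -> [-3.37, -9.17, -14.97, -20.77, -26.57]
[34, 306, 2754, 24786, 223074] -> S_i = 34*9^i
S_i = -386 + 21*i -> [-386, -365, -344, -323, -302]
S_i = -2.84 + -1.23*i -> [-2.84, -4.07, -5.3, -6.53, -7.76]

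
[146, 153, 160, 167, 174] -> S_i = 146 + 7*i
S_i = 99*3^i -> [99, 297, 891, 2673, 8019]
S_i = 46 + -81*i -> [46, -35, -116, -197, -278]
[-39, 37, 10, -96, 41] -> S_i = Random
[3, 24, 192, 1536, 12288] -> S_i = 3*8^i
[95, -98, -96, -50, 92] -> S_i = Random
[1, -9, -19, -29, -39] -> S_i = 1 + -10*i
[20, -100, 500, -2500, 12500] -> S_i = 20*-5^i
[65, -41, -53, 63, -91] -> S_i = Random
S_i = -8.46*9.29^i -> [-8.46, -78.59, -730.13, -6782.93, -63013.44]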